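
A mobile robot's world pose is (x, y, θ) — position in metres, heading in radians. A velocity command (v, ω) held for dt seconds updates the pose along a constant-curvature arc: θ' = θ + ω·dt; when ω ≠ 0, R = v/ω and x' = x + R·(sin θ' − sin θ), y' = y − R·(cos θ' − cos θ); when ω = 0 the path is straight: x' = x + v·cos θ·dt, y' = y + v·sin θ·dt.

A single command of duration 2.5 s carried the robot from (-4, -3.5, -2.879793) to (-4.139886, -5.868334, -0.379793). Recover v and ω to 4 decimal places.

Δθ = -0.379793 − -2.879793 = 2.500000
ω = Δθ/dt = 2.500000/2.5 = 1.0000
R = −Δy/(cos θ' − cos θ) = 1.2500
v = R·ω = 1.2500·1.0000 = 1.2500

v = 1.2500, ω = 1.0000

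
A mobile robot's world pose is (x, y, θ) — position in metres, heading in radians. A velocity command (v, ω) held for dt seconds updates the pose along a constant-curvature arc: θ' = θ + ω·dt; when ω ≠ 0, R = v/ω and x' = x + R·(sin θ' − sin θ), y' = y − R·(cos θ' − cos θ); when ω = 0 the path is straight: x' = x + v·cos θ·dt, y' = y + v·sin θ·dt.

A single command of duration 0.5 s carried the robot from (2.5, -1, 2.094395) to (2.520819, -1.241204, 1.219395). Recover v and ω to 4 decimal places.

v = -0.5000, ω = -1.7500

Δθ = 1.219395 − 2.094395 = -0.875000
ω = Δθ/dt = -0.875000/0.5 = -1.7500
R = −Δy/(cos θ' − cos θ) = 0.2857
v = R·ω = 0.2857·-1.7500 = -0.5000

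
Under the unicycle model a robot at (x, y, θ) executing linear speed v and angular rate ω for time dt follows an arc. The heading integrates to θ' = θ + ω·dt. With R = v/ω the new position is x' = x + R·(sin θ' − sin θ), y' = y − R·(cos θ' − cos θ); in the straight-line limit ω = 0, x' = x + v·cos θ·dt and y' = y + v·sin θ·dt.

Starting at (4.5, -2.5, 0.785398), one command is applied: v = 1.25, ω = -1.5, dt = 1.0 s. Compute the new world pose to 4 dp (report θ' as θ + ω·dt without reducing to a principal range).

θ' = 0.7854 + -1.5·1.0 = -0.7146
R = v/ω = 1.25/-1.5 = -0.8333
x' = 4.5 + -0.8333·(sin -0.7146 − sin 0.7854) = 5.6354
y' = -2.5 − -0.8333·(cos -0.7146 − cos 0.7854) = -2.4598

(5.6354, -2.4598, -0.7146)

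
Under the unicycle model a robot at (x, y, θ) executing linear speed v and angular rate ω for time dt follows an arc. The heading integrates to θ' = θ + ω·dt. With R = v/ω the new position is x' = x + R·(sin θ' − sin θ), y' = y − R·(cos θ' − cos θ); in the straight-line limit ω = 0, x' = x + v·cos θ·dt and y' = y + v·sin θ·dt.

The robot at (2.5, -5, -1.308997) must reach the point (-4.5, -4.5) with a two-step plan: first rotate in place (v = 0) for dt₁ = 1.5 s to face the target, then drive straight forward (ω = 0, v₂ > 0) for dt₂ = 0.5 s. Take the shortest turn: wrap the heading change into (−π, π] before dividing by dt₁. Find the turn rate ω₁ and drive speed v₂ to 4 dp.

ω₁ = -1.2693, v₂ = 14.0357

heading to target = atan2(-4.5−-5, -4.5−2.5) = 3.0703
Δθ = wrap(3.0703 − -1.3090) = -1.9039; ω₁ = Δθ/dt₁ = -1.2693
distance = √((-4.5−2.5)² + (-4.5−-5)²) = 7.0178; v₂ = distance/dt₂ = 14.0357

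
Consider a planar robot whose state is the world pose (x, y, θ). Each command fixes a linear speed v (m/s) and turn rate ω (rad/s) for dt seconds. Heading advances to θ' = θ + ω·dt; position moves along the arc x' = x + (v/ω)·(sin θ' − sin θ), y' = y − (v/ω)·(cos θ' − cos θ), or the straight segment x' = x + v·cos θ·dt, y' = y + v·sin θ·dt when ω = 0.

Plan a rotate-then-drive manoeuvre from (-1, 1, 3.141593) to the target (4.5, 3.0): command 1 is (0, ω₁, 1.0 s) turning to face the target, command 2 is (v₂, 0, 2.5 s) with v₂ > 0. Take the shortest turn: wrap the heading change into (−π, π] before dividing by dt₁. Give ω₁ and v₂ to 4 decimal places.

heading to target = atan2(3−1, 4.5−-1) = 0.3488
Δθ = wrap(0.3488 − 3.1416) = -2.7928; ω₁ = Δθ/dt₁ = -2.7928
distance = √((4.5−-1)² + (3−1)²) = 5.8523; v₂ = distance/dt₂ = 2.3409

ω₁ = -2.7928, v₂ = 2.3409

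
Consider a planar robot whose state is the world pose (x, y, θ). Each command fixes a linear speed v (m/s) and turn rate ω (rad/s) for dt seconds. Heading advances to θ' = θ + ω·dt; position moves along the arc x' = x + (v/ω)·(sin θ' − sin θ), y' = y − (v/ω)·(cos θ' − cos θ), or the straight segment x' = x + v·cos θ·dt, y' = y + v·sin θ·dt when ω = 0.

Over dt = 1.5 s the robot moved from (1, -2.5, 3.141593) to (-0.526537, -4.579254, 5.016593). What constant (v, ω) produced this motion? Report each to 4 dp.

v = 2.0000, ω = 1.2500

Δθ = 5.016593 − 3.141593 = 1.875000
ω = Δθ/dt = 1.875000/1.5 = 1.2500
R = −Δy/(cos θ' − cos θ) = 1.6000
v = R·ω = 1.6000·1.2500 = 2.0000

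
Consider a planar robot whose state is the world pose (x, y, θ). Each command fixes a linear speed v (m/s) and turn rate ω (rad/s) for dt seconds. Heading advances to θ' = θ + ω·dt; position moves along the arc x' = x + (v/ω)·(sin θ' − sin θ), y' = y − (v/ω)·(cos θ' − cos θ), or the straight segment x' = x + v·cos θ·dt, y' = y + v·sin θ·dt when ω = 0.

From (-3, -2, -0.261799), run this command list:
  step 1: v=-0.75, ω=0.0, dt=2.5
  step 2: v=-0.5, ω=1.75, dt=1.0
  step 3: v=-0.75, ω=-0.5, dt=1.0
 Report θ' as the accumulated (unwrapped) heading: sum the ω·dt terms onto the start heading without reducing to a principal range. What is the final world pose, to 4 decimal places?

(-5.4121, -2.4687, 0.9882)

step 1: θ'=-0.2618 (straight) → pose (-4.8111, -1.5147, -0.2618)
step 2: θ'=1.4882 (R=-0.2857) → pose (-5.1698, -1.7671, 1.4882)
step 3: θ'=0.9882 (R=1.5000) → pose (-5.4121, -2.4687, 0.9882)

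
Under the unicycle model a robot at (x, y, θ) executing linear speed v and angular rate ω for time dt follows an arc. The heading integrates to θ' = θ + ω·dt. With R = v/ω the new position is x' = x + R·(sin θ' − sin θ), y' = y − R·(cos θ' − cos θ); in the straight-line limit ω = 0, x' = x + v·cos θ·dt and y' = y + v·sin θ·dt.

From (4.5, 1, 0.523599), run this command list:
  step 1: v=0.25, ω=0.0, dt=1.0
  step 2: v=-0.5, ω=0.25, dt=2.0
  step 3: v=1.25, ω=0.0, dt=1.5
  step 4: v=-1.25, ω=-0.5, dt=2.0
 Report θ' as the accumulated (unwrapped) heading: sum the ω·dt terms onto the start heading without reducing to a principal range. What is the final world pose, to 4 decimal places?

step 1: θ'=0.5236 (straight) → pose (4.7165, 1.1250, 0.5236)
step 2: θ'=1.0236 (R=-2.0000) → pose (4.0085, 0.4335, 1.0236)
step 3: θ'=1.0236 (straight) → pose (4.9841, 2.0348, 1.0236)
step 4: θ'=0.0236 (R=2.5000) → pose (2.9081, 0.8362, 0.0236)

(2.9081, 0.8362, 0.0236)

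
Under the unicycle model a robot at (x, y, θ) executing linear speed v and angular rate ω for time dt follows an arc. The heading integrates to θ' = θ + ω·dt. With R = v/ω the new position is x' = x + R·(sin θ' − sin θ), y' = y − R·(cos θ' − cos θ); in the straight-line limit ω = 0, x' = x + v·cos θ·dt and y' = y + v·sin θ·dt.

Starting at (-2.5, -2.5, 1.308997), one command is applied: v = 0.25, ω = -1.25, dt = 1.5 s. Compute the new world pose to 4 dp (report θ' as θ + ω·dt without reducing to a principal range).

(-2.1996, -2.3830, -0.5660)

θ' = 1.3090 + -1.25·1.5 = -0.5660
R = v/ω = 0.25/-1.25 = -0.2000
x' = -2.5 + -0.2000·(sin -0.5660 − sin 1.3090) = -2.1996
y' = -2.5 − -0.2000·(cos -0.5660 − cos 1.3090) = -2.3830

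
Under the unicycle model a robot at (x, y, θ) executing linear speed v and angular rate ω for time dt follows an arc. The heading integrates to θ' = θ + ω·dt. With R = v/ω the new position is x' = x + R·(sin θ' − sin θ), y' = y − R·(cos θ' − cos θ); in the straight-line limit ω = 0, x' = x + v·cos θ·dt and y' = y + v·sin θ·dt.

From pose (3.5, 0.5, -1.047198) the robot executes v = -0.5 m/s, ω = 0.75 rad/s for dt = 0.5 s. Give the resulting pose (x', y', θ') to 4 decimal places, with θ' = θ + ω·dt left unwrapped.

θ' = -1.0472 + 0.75·0.5 = -0.6722
R = v/ω = -0.5/0.75 = -0.6667
x' = 3.5 + -0.6667·(sin -0.6722 − sin -1.0472) = 3.3378
y' = 0.5 − -0.6667·(cos -0.6722 − cos -1.0472) = 0.6883

(3.3378, 0.6883, -0.6722)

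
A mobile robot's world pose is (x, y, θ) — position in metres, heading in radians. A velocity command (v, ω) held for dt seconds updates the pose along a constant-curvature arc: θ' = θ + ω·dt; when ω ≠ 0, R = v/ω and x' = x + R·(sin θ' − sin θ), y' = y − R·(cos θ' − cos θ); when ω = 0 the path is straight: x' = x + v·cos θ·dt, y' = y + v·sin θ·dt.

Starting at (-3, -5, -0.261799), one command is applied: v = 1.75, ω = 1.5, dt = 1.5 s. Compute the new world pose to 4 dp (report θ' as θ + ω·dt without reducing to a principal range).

(-1.6315, -3.4001, 1.9882)

θ' = -0.2618 + 1.5·1.5 = 1.9882
R = v/ω = 1.75/1.5 = 1.1667
x' = -3 + 1.1667·(sin 1.9882 − sin -0.2618) = -1.6315
y' = -5 − 1.1667·(cos 1.9882 − cos -0.2618) = -3.4001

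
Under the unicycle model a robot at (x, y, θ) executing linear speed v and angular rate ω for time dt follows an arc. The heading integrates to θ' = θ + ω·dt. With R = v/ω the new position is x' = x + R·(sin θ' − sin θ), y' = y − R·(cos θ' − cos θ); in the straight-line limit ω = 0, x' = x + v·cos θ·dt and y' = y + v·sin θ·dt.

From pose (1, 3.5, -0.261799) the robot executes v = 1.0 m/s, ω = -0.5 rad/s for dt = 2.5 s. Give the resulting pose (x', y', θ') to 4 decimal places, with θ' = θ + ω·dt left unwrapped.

θ' = -0.2618 + -0.5·2.5 = -1.5118
R = v/ω = 1.0/-0.5 = -2.0000
x' = 1 + -2.0000·(sin -1.5118 − sin -0.2618) = 2.4789
y' = 3.5 − -2.0000·(cos -1.5118 − cos -0.2618) = 1.6861

(2.4789, 1.6861, -1.5118)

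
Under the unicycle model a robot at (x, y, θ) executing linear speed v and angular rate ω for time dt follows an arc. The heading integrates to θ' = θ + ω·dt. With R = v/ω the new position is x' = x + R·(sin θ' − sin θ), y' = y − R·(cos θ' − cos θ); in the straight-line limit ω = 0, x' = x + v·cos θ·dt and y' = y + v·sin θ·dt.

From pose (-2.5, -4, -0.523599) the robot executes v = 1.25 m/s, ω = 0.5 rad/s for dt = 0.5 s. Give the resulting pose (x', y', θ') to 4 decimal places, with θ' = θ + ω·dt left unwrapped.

(-1.9255, -4.2419, -0.2736)

θ' = -0.5236 + 0.5·0.5 = -0.2736
R = v/ω = 1.25/0.5 = 2.5000
x' = -2.5 + 2.5000·(sin -0.2736 − sin -0.5236) = -1.9255
y' = -4 − 2.5000·(cos -0.2736 − cos -0.5236) = -4.2419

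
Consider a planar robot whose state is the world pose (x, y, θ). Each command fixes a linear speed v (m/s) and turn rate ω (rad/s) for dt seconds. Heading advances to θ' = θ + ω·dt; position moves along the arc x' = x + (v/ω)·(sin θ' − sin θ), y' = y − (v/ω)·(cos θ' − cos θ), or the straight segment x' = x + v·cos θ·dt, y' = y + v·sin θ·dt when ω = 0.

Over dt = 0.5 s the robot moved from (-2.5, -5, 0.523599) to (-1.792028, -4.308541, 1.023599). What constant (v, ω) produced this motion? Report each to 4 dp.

Δθ = 1.023599 − 0.523599 = 0.500000
ω = Δθ/dt = 0.500000/0.5 = 1.0000
R = Δx/(sin θ' − sin θ) = 2.0000
v = R·ω = 2.0000·1.0000 = 2.0000

v = 2.0000, ω = 1.0000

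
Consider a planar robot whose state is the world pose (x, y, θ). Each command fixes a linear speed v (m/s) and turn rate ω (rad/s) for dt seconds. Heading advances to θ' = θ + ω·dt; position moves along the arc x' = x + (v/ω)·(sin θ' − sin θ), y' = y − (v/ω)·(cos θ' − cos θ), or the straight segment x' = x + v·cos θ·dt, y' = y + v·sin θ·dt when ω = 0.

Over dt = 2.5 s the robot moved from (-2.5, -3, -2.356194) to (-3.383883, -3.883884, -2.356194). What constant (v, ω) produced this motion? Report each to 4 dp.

v = 0.5000, ω = 0.0000

Δθ = -2.356194 − -2.356194 = 0.000000
ω = Δθ/dt = 0.000000/2.5 = 0.0000
ω = 0 → v = (Δx·cos θ + Δy·sin θ)/dt = 0.5000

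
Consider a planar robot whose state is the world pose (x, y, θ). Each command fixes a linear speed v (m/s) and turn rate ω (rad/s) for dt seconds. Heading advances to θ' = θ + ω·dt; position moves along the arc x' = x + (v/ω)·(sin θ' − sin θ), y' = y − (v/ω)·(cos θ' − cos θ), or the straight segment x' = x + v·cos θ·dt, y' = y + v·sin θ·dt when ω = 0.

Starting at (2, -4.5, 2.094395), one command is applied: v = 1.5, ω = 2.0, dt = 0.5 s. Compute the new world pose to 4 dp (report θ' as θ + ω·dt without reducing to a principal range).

(1.3859, -4.1258, 3.0944)

θ' = 2.0944 + 2.0·0.5 = 3.0944
R = v/ω = 1.5/2.0 = 0.7500
x' = 2 + 0.7500·(sin 3.0944 − sin 2.0944) = 1.3859
y' = -4.5 − 0.7500·(cos 3.0944 − cos 2.0944) = -4.1258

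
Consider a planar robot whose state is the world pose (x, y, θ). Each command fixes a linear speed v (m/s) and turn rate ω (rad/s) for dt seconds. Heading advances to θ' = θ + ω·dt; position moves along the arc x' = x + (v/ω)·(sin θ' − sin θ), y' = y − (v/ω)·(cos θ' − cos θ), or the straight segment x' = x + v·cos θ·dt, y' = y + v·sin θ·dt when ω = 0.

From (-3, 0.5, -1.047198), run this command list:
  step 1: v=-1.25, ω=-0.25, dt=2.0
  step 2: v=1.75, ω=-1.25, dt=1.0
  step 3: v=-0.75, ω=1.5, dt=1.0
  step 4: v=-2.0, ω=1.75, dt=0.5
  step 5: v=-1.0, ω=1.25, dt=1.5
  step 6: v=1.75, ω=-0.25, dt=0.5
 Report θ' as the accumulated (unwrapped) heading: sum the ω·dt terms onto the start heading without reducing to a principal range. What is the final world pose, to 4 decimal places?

step 1: θ'=-1.5472 (R=5.0000) → pose (-3.6685, 2.8820, -1.5472)
step 2: θ'=-2.7972 (R=-1.4000) → pose (-4.5954, 1.5312, -2.7972)
step 3: θ'=-1.2972 (R=-0.5000) → pose (-4.2828, 2.1369, -1.2972)
step 4: θ'=-0.4222 (R=-1.1429) → pose (-4.9149, 2.8706, -0.4222)
step 5: θ'=1.4528 (R=-0.8000) → pose (-6.0371, 2.2351, 1.4528)
step 6: θ'=1.3278 (R=-7.0000) → pose (-5.8801, 3.0953, 1.3278)

(-5.8801, 3.0953, 1.3278)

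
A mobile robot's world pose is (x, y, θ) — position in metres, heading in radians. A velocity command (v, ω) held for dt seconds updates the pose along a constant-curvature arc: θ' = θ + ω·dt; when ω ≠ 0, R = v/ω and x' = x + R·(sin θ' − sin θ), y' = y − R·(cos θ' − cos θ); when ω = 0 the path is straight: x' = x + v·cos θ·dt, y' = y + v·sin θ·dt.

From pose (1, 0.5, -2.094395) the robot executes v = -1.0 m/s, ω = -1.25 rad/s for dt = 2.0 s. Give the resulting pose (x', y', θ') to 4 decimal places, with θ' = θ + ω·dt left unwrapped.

(2.4873, 0.1942, -4.5944)

θ' = -2.0944 + -1.25·2.0 = -4.5944
R = v/ω = -1.0/-1.25 = 0.8000
x' = 1 + 0.8000·(sin -4.5944 − sin -2.0944) = 2.4873
y' = 0.5 − 0.8000·(cos -4.5944 − cos -2.0944) = 0.1942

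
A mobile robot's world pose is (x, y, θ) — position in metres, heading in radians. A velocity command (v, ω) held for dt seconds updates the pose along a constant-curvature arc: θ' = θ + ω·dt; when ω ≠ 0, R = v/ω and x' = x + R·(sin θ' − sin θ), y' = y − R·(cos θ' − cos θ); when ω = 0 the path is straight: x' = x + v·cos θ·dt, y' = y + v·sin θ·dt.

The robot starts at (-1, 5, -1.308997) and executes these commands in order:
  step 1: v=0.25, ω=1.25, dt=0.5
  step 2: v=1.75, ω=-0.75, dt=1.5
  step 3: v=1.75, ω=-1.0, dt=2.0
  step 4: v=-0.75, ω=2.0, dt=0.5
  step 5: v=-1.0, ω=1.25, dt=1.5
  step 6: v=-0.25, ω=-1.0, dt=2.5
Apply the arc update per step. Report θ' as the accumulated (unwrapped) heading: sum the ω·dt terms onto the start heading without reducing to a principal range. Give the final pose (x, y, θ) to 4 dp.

step 1: θ'=-0.6840 (R=0.2000) → pose (-0.9332, 4.8968, -0.6840)
step 2: θ'=-1.8090 (R=-2.3333) → pose (-0.1402, 2.5377, -1.8090)
step 3: θ'=-3.8090 (R=-1.7500) → pose (-2.9239, 1.5762, -3.8090)
step 4: θ'=-2.8090 (R=-0.3750) → pose (-2.5694, 1.5162, -2.8090)
step 5: θ'=-0.9340 (R=-0.8000) → pose (-2.1874, 2.7481, -0.9340)
step 6: θ'=-3.4340 (R=0.2500) → pose (-1.9143, 3.1361, -3.4340)

(-1.9143, 3.1361, -3.4340)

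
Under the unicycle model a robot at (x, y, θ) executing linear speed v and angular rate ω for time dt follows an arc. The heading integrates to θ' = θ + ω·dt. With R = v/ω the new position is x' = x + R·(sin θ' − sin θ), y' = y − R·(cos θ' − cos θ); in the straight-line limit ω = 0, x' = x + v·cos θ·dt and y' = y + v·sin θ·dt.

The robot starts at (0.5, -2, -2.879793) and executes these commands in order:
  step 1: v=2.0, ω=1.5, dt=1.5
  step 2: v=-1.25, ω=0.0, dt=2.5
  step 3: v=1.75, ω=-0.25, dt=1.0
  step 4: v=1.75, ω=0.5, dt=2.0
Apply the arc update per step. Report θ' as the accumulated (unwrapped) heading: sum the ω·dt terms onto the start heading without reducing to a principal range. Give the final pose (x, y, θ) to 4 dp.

step 1: θ'=-0.6298 (R=1.3333) → pose (0.0598, -4.3654, -0.6298)
step 2: θ'=-0.6298 (straight) → pose (-2.4657, -2.5249, -0.6298)
step 3: θ'=-0.8798 (R=-7.0000) → pose (-1.1943, -3.7208, -0.8798)
step 4: θ'=0.1202 (R=3.5000) → pose (1.9226, -4.9649, 0.1202)

(1.9226, -4.9649, 0.1202)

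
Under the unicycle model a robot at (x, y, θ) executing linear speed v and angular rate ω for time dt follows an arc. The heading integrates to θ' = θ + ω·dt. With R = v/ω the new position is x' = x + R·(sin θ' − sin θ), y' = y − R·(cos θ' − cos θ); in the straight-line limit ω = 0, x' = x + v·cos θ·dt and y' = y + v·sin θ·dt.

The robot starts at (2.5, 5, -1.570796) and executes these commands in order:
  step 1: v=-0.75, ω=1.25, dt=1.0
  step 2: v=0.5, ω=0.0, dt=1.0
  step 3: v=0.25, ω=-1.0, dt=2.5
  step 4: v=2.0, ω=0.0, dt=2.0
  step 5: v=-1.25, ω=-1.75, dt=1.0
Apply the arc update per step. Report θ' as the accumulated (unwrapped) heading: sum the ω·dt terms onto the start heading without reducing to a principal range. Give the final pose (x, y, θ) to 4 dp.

step 1: θ'=-0.3208 (R=-0.6000) → pose (2.0892, 5.5694, -0.3208)
step 2: θ'=-0.3208 (straight) → pose (2.5637, 5.4117, -0.3208)
step 3: θ'=-2.8208 (R=-0.2500) → pose (2.5637, 4.9372, -2.8208)
step 4: θ'=-2.8208 (straight) → pose (-1.2323, 3.6759, -2.8208)
step 5: θ'=-4.5708 (R=0.7143) → pose (-0.2999, 3.0989, -4.5708)

(-0.2999, 3.0989, -4.5708)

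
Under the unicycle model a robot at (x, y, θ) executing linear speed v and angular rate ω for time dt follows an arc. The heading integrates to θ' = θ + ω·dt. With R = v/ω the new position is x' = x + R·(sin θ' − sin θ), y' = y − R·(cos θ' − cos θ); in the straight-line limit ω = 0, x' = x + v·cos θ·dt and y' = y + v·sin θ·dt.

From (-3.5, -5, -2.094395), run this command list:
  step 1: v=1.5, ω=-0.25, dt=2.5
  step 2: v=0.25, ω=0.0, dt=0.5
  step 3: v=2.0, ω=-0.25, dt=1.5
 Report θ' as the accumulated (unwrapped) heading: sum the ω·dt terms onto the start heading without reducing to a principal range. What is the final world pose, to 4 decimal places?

(-9.2523, -8.2179, -3.0944)

step 1: θ'=-2.7194 (R=-6.0000) → pose (-6.2376, -7.4731, -2.7194)
step 2: θ'=-2.7194 (straight) → pose (-6.3516, -7.5244, -2.7194)
step 3: θ'=-3.0944 (R=-8.0000) → pose (-9.2523, -8.2179, -3.0944)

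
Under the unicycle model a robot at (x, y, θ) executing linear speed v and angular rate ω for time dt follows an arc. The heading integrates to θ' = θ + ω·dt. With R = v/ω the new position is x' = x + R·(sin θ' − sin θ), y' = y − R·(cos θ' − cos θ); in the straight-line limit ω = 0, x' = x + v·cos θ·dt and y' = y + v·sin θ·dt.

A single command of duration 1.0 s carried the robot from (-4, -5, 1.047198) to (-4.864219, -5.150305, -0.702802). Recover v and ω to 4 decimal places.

v = -1.0000, ω = -1.7500

Δθ = -0.702802 − 1.047198 = -1.750000
ω = Δθ/dt = -1.750000/1.0 = -1.7500
R = Δx/(sin θ' − sin θ) = 0.5714
v = R·ω = 0.5714·-1.7500 = -1.0000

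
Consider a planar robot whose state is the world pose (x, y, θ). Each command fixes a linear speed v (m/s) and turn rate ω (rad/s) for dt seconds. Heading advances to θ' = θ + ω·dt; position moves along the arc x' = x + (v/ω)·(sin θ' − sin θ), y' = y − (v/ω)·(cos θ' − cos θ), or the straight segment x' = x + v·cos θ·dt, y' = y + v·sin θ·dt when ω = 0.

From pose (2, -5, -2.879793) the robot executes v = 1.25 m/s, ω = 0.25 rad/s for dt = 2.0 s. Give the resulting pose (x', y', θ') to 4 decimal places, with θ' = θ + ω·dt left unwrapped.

(-0.1570, -6.2117, -2.3798)

θ' = -2.8798 + 0.25·2.0 = -2.3798
R = v/ω = 1.25/0.25 = 5.0000
x' = 2 + 5.0000·(sin -2.3798 − sin -2.8798) = -0.1570
y' = -5 − 5.0000·(cos -2.3798 − cos -2.8798) = -6.2117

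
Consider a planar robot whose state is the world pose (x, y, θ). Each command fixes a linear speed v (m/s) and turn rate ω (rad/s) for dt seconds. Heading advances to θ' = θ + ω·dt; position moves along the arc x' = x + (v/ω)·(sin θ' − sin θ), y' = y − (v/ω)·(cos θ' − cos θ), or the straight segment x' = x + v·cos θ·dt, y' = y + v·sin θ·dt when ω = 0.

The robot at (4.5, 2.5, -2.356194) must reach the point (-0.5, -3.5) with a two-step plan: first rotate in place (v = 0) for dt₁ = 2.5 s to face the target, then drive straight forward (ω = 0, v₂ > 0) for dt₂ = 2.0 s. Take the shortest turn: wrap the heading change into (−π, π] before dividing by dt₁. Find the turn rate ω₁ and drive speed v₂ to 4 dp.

ω₁ = 0.0363, v₂ = 3.9051

heading to target = atan2(-3.5−2.5, -0.5−4.5) = -2.2655
Δθ = wrap(-2.2655 − -2.3562) = 0.0907; ω₁ = Δθ/dt₁ = 0.0363
distance = √((-0.5−4.5)² + (-3.5−2.5)²) = 7.8102; v₂ = distance/dt₂ = 3.9051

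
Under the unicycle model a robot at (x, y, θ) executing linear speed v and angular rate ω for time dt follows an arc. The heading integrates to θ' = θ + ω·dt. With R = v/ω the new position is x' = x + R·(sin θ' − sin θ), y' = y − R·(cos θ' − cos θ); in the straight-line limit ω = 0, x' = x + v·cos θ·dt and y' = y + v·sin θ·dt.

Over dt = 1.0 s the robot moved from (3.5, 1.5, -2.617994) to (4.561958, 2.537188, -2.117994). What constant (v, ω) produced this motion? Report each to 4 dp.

v = -1.5000, ω = 0.5000

Δθ = -2.117994 − -2.617994 = 0.500000
ω = Δθ/dt = 0.500000/1.0 = 0.5000
R = Δx/(sin θ' − sin θ) = -3.0000
v = R·ω = -3.0000·0.5000 = -1.5000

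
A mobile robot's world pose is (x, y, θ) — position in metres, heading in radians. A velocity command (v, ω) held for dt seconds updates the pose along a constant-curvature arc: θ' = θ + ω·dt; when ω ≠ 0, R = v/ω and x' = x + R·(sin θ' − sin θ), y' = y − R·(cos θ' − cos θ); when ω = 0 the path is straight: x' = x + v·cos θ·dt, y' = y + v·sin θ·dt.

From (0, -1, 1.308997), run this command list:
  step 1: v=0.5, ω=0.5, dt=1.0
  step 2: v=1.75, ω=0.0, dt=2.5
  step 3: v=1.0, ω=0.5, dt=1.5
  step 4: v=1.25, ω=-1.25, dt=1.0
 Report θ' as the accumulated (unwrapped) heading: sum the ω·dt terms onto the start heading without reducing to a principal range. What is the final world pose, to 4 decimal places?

step 1: θ'=1.8090 (R=1.0000) → pose (0.0058, -0.5052, 1.8090)
step 2: θ'=1.8090 (straight) → pose (-1.0265, 3.7462, 1.8090)
step 3: θ'=2.5590 (R=2.0000) → pose (-1.8696, 4.9444, 2.5590)
step 4: θ'=1.3090 (R=-1.0000) → pose (-2.2853, 6.0383, 1.3090)

(-2.2853, 6.0383, 1.3090)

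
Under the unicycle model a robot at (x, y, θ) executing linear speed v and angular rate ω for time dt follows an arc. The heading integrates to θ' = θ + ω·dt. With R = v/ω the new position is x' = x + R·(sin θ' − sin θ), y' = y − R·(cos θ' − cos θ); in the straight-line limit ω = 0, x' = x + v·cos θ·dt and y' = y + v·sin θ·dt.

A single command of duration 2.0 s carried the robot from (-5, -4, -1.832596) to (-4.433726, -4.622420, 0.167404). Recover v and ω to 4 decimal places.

Δθ = 0.167404 − -1.832596 = 2.000000
ω = Δθ/dt = 2.000000/2.0 = 1.0000
R = −Δy/(cos θ' − cos θ) = 0.5000
v = R·ω = 0.5000·1.0000 = 0.5000

v = 0.5000, ω = 1.0000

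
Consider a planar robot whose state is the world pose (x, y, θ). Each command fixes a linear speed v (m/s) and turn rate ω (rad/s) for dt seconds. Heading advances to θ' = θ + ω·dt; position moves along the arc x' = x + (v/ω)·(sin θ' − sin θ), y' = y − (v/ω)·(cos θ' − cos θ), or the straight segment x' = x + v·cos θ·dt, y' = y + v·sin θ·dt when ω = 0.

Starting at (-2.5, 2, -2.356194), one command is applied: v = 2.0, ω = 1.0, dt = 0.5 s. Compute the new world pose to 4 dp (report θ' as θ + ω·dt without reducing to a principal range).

(-3.0049, 1.1489, -1.8562)

θ' = -2.3562 + 1.0·0.5 = -1.8562
R = v/ω = 2.0/1.0 = 2.0000
x' = -2.5 + 2.0000·(sin -1.8562 − sin -2.3562) = -3.0049
y' = 2 − 2.0000·(cos -1.8562 − cos -2.3562) = 1.1489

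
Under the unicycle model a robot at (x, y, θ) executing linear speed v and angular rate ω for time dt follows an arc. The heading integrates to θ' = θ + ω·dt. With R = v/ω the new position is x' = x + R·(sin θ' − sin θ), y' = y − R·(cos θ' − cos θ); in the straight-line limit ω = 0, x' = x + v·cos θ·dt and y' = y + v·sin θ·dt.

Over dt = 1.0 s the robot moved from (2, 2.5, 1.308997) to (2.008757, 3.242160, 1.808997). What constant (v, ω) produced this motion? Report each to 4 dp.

v = 0.7500, ω = 0.5000

Δθ = 1.808997 − 1.308997 = 0.500000
ω = Δθ/dt = 0.500000/1.0 = 0.5000
R = −Δy/(cos θ' − cos θ) = 1.5000
v = R·ω = 1.5000·0.5000 = 0.7500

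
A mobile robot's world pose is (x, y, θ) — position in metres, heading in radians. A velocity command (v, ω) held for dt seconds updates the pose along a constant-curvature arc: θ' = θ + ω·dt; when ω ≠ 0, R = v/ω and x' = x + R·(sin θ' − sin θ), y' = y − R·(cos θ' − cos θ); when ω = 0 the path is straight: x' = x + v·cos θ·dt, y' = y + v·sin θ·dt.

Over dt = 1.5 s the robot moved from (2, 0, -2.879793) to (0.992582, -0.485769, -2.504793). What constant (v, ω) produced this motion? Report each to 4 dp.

Δθ = -2.504793 − -2.879793 = 0.375000
ω = Δθ/dt = 0.375000/1.5 = 0.2500
R = Δx/(sin θ' − sin θ) = 3.0000
v = R·ω = 3.0000·0.2500 = 0.7500

v = 0.7500, ω = 0.2500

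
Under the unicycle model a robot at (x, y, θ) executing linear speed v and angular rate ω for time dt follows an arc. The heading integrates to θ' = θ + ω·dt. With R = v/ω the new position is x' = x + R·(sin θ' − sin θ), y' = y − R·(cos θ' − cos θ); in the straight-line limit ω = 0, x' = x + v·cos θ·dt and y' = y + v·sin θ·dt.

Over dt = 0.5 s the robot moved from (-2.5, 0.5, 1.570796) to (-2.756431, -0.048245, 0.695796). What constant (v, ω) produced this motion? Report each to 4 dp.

Δθ = 0.695796 − 1.570796 = -0.875000
ω = Δθ/dt = -0.875000/0.5 = -1.7500
R = −Δy/(cos θ' − cos θ) = 0.7143
v = R·ω = 0.7143·-1.7500 = -1.2500

v = -1.2500, ω = -1.7500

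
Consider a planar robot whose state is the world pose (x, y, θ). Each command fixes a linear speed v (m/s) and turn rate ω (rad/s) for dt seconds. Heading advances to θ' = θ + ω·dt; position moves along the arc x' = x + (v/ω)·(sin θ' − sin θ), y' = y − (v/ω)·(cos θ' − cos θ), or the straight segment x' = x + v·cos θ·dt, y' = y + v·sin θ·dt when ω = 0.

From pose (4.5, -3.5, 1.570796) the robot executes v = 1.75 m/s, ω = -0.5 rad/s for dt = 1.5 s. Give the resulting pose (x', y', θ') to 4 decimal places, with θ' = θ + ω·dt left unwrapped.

(5.4391, -1.1143, 0.8208)

θ' = 1.5708 + -0.5·1.5 = 0.8208
R = v/ω = 1.75/-0.5 = -3.5000
x' = 4.5 + -3.5000·(sin 0.8208 − sin 1.5708) = 5.4391
y' = -3.5 − -3.5000·(cos 0.8208 − cos 1.5708) = -1.1143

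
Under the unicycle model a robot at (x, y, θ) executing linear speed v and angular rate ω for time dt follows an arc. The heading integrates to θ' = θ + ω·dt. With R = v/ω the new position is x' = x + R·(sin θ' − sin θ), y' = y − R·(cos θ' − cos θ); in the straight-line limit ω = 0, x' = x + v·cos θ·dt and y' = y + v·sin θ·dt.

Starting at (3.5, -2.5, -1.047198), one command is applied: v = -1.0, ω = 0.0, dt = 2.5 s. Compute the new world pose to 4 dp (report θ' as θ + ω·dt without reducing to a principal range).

(2.2500, -0.3349, -1.0472)

θ' = -1.0472 + 0.0·2.5 = -1.0472
ω = 0 → straight: x' = 3.5 + -1.0·cos(-1.0472)·2.5 = 2.2500
y' = -2.5 + -1.0·sin(-1.0472)·2.5 = -0.3349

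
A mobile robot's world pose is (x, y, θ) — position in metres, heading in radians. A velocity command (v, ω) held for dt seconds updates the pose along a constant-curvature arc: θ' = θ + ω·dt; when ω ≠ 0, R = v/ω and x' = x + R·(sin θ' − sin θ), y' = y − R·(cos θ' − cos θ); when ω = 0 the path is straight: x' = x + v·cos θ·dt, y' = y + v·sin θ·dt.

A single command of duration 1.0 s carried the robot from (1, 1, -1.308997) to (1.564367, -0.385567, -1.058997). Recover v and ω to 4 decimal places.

Δθ = -1.058997 − -1.308997 = 0.250000
ω = Δθ/dt = 0.250000/1.0 = 0.2500
R = −Δy/(cos θ' − cos θ) = 6.0000
v = R·ω = 6.0000·0.2500 = 1.5000

v = 1.5000, ω = 0.2500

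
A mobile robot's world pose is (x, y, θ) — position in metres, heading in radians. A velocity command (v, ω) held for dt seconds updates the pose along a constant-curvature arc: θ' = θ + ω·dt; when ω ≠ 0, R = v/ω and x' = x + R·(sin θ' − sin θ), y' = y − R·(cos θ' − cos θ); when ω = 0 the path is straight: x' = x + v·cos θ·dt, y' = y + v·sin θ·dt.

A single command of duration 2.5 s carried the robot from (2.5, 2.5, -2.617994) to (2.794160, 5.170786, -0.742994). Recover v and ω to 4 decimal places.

Δθ = -0.742994 − -2.617994 = 1.875000
ω = Δθ/dt = 1.875000/2.5 = 0.7500
R = −Δy/(cos θ' − cos θ) = -1.6667
v = R·ω = -1.6667·0.7500 = -1.2500

v = -1.2500, ω = 0.7500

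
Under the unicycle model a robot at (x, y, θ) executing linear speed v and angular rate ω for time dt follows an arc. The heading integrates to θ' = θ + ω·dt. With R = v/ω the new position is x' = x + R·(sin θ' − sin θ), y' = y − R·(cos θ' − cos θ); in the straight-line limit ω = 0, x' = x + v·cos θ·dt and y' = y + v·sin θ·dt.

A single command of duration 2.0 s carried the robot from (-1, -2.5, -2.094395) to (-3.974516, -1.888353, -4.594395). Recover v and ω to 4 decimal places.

v = 2.0000, ω = -1.2500

Δθ = -4.594395 − -2.094395 = -2.500000
ω = Δθ/dt = -2.500000/2.0 = -1.2500
R = Δx/(sin θ' − sin θ) = -1.6000
v = R·ω = -1.6000·-1.2500 = 2.0000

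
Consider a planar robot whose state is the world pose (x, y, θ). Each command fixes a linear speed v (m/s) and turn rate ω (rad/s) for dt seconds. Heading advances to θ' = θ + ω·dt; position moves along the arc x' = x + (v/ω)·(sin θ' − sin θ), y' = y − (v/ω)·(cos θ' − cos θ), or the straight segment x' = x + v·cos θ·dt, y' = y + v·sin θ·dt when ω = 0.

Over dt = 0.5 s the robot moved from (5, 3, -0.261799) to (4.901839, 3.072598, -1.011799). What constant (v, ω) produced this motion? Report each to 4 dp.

v = -0.2500, ω = -1.5000

Δθ = -1.011799 − -0.261799 = -0.750000
ω = Δθ/dt = -0.750000/0.5 = -1.5000
R = Δx/(sin θ' − sin θ) = 0.1667
v = R·ω = 0.1667·-1.5000 = -0.2500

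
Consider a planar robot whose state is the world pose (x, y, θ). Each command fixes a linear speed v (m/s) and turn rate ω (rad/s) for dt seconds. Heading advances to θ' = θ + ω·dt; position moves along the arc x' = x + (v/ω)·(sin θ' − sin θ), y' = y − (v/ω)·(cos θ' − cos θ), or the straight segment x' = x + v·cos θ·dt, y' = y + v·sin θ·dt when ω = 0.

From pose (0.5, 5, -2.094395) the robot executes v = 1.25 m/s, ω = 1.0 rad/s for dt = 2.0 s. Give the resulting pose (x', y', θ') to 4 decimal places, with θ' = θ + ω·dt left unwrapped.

θ' = -2.0944 + 1.0·2.0 = -0.0944
R = v/ω = 1.25/1.0 = 1.2500
x' = 0.5 + 1.2500·(sin -0.0944 − sin -2.0944) = 1.4647
y' = 5 − 1.2500·(cos -0.0944 − cos -2.0944) = 3.1306

(1.4647, 3.1306, -0.0944)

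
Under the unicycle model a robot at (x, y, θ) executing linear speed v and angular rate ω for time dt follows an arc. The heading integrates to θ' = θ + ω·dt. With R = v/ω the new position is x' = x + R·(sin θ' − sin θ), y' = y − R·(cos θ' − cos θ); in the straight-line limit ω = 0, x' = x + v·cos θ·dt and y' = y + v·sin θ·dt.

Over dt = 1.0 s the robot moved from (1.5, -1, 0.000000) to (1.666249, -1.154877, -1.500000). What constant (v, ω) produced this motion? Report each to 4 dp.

Δθ = -1.500000 − 0.000000 = -1.500000
ω = Δθ/dt = -1.500000/1.0 = -1.5000
R = Δx/(sin θ' − sin θ) = -0.1667
v = R·ω = -0.1667·-1.5000 = 0.2500

v = 0.2500, ω = -1.5000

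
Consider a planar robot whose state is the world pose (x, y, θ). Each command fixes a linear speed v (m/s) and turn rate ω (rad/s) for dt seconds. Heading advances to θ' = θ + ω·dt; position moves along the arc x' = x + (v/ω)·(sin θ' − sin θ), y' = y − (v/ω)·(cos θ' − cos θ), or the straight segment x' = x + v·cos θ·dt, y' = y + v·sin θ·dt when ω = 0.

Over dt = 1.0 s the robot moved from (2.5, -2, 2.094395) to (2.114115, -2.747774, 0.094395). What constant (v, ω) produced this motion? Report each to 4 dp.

v = -1.0000, ω = -2.0000

Δθ = 0.094395 − 2.094395 = -2.000000
ω = Δθ/dt = -2.000000/1.0 = -2.0000
R = −Δy/(cos θ' − cos θ) = 0.5000
v = R·ω = 0.5000·-2.0000 = -1.0000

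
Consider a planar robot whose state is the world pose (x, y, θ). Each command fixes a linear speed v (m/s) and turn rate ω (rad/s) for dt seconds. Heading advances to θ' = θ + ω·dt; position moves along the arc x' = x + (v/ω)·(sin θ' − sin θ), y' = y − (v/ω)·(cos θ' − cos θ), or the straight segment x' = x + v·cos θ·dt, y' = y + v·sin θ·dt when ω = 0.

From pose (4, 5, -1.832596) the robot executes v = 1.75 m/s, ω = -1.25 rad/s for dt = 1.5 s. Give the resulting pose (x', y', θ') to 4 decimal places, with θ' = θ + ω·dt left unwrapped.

θ' = -1.8326 + -1.25·1.5 = -3.7076
R = v/ω = 1.75/-1.25 = -1.4000
x' = 4 + -1.4000·(sin -3.7076 − sin -1.8326) = 1.8969
y' = 5 − -1.4000·(cos -3.7076 − cos -1.8326) = 4.1807

(1.8969, 4.1807, -3.7076)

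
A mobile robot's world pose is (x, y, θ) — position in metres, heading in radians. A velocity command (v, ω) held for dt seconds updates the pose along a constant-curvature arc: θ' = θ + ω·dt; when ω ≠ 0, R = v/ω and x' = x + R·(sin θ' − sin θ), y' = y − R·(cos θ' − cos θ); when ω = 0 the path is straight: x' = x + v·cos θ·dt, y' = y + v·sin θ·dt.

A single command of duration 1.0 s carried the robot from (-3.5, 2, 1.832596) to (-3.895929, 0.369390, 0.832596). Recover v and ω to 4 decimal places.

v = -1.7500, ω = -1.0000

Δθ = 0.832596 − 1.832596 = -1.000000
ω = Δθ/dt = -1.000000/1.0 = -1.0000
R = −Δy/(cos θ' − cos θ) = 1.7500
v = R·ω = 1.7500·-1.0000 = -1.7500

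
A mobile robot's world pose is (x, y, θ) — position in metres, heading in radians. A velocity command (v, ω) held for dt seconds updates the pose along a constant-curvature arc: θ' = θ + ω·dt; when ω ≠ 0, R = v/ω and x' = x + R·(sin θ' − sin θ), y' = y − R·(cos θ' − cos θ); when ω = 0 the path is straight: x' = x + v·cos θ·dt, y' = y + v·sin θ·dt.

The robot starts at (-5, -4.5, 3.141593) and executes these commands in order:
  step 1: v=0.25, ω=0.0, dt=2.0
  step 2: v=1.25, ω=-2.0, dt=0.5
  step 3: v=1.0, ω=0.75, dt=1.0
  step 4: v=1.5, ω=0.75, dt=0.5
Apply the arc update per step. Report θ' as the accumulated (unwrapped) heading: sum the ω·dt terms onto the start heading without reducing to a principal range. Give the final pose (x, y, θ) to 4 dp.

(-7.5622, -3.5946, 3.2666)

step 1: θ'=3.1416 (straight) → pose (-5.5000, -4.5000, 3.1416)
step 2: θ'=2.1416 (R=-0.6250) → pose (-6.0259, -4.2127, 2.1416)
step 3: θ'=2.8916 (R=1.3333) → pose (-6.8180, -3.6412, 2.8916)
step 4: θ'=3.2666 (R=2.0000) → pose (-7.5622, -3.5946, 3.2666)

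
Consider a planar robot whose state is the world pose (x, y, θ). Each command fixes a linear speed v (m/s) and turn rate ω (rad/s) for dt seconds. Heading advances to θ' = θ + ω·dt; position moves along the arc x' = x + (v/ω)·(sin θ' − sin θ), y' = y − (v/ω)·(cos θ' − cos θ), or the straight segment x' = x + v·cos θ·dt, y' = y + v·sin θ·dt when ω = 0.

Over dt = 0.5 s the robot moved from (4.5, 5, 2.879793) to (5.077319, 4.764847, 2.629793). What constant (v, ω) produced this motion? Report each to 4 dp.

v = -1.2500, ω = -0.5000

Δθ = 2.629793 − 2.879793 = -0.250000
ω = Δθ/dt = -0.250000/0.5 = -0.5000
R = Δx/(sin θ' − sin θ) = 2.5000
v = R·ω = 2.5000·-0.5000 = -1.2500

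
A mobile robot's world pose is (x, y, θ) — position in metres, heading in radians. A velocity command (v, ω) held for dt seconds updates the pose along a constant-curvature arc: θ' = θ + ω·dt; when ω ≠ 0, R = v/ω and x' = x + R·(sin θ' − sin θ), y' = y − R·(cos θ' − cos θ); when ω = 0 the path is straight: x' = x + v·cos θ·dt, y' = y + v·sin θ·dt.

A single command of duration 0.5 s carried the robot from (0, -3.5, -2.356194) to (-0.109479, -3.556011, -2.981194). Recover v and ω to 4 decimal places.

Δθ = -2.981194 − -2.356194 = -0.625000
ω = Δθ/dt = -0.625000/0.5 = -1.2500
R = Δx/(sin θ' − sin θ) = -0.2000
v = R·ω = -0.2000·-1.2500 = 0.2500

v = 0.2500, ω = -1.2500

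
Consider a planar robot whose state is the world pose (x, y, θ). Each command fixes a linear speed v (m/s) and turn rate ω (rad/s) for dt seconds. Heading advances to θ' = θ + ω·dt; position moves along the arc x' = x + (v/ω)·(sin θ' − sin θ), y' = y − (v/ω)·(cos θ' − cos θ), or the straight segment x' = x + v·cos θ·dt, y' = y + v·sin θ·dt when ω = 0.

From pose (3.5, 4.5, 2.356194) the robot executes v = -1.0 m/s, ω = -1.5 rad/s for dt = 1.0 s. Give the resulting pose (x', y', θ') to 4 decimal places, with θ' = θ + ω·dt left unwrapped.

θ' = 2.3562 + -1.5·1.0 = 0.8562
R = v/ω = -1.0/-1.5 = 0.6667
x' = 3.5 + 0.6667·(sin 0.8562 − sin 2.3562) = 3.5322
y' = 4.5 − 0.6667·(cos 0.8562 − cos 2.3562) = 3.5917

(3.5322, 3.5917, 0.8562)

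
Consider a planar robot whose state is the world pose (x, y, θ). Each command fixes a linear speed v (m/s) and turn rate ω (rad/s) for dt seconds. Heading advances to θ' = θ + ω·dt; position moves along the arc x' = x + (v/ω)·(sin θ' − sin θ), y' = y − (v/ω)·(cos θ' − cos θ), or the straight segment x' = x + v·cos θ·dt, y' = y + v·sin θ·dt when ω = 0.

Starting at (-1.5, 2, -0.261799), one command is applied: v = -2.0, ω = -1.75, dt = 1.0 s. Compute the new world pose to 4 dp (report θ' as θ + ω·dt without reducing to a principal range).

(-2.2377, 3.5917, -2.0118)

θ' = -0.2618 + -1.75·1.0 = -2.0118
R = v/ω = -2.0/-1.75 = 1.1429
x' = -1.5 + 1.1429·(sin -2.0118 − sin -0.2618) = -2.2377
y' = 2 − 1.1429·(cos -2.0118 − cos -0.2618) = 3.5917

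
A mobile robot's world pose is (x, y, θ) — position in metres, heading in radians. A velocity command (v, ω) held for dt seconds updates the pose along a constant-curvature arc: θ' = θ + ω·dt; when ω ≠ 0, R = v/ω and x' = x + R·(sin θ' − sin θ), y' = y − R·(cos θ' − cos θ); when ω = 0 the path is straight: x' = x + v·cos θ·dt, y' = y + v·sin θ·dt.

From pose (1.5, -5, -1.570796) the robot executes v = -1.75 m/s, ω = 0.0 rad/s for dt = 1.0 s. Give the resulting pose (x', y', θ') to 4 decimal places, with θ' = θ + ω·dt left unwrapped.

θ' = -1.5708 + 0.0·1.0 = -1.5708
ω = 0 → straight: x' = 1.5 + -1.75·cos(-1.5708)·1.0 = 1.5000
y' = -5 + -1.75·sin(-1.5708)·1.0 = -3.2500

(1.5000, -3.2500, -1.5708)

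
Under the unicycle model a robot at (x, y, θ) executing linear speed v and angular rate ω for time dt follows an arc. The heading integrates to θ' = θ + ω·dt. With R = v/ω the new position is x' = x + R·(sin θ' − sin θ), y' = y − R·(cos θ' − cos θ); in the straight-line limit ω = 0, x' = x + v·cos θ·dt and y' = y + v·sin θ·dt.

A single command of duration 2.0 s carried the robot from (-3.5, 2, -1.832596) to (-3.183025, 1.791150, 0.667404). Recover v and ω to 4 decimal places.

v = 0.2500, ω = 1.2500

Δθ = 0.667404 − -1.832596 = 2.500000
ω = Δθ/dt = 2.500000/2.0 = 1.2500
R = Δx/(sin θ' − sin θ) = 0.2000
v = R·ω = 0.2000·1.2500 = 0.2500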